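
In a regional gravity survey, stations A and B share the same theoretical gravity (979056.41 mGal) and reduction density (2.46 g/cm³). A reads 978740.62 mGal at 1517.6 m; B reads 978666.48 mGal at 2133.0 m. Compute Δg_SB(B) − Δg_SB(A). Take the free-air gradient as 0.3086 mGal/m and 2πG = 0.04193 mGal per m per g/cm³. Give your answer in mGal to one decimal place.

Δg_SB(A) = 978740.62 − 979056.41 + 0.3086×1517.6 − 0.04193×2.46×1517.6 = -4.00 mGal
Δg_SB(B) = 978666.48 − 979056.41 + 0.3086×2133.0 − 0.04193×2.46×2133.0 = 48.30 mGal
Difference = 48.30 − (-4.00) = 52.30 mGal

52.3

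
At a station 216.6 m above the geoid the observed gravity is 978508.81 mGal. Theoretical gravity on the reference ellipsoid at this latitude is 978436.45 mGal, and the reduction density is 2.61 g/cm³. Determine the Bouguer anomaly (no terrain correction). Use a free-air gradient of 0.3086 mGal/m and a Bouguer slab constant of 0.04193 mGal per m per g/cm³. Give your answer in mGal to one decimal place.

Free-air correction = 0.3086 × 216.6 = 66.84 mGal
Free-air anomaly = 978508.81 − 978436.45 + (66.84) = 139.20 mGal
Bouguer slab correction = 0.04193 × 2.61 × 216.6 = 23.70 mGal
Simple Bouguer anomaly = 139.20 − (23.70) = 115.50 mGal

115.5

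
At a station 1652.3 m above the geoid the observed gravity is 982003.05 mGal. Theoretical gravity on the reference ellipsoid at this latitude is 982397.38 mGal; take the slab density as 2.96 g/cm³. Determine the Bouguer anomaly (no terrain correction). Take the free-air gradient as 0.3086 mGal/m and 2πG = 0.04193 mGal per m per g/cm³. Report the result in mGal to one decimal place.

Free-air correction = 0.3086 × 1652.3 = 509.90 mGal
Free-air anomaly = 982003.05 − 982397.38 + (509.90) = 115.57 mGal
Bouguer slab correction = 0.04193 × 2.96 × 1652.3 = 205.07 mGal
Simple Bouguer anomaly = 115.57 − (205.07) = -89.50 mGal

-89.5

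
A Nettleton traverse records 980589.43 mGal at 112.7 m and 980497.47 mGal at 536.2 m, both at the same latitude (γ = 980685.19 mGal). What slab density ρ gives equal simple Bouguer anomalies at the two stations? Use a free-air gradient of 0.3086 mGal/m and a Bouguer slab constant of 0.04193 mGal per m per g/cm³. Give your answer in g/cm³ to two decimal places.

Δg_obs = 980497.47 − 980589.43 = -91.96 mGal over Δh = 536.2 − 112.7 = 423.5 m
Equal Bouguer anomalies ⇒ Δg_obs + (0.3086 − 0.04193ρ)·Δh = 0
0.3086 − 0.04193ρ = −Δg_obs/Δh = 0.21714
ρ = (0.3086 − 0.21714) / 0.04193 = 2.18 g/cm³

2.18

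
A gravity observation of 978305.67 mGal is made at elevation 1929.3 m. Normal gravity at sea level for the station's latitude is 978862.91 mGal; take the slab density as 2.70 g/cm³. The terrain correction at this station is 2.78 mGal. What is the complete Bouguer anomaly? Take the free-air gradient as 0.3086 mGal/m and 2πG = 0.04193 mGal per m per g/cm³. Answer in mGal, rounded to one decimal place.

-177.5

Free-air correction = 0.3086 × 1929.3 = 595.38 mGal
Free-air anomaly = 978305.67 − 978862.91 + (595.38) = 38.14 mGal
Bouguer slab correction = 0.04193 × 2.70 × 1929.3 = 218.42 mGal
Simple Bouguer anomaly = 38.14 − (218.42) = -180.28 mGal
Complete Bouguer anomaly = -180.28 + 2.78 = -177.50 mGal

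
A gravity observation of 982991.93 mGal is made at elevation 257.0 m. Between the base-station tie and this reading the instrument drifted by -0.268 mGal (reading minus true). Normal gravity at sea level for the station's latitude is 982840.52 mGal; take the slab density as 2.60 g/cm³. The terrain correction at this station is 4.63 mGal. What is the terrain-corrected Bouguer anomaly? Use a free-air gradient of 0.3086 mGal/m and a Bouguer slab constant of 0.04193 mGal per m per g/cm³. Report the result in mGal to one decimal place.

Drift-corrected reading = 982991.93 − (-0.268) = 982992.198 mGal
Free-air correction = 0.3086 × 257.0 = 79.31 mGal
Free-air anomaly = 982992.198 − 982840.52 + (79.31) = 230.988 mGal
Bouguer slab correction = 0.04193 × 2.60 × 257.0 = 28.02 mGal
Simple Bouguer anomaly = 230.988 − (28.02) = 202.968 mGal
Complete Bouguer anomaly = 202.968 + 4.63 = 207.598 mGal

207.6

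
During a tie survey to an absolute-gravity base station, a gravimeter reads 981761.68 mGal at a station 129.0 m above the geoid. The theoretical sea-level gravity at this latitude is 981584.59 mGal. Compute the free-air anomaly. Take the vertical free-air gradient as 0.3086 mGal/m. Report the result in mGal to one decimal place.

216.9

Free-air correction = 0.3086 × 129.0 = 39.81 mGal
Free-air anomaly = 981761.68 − 981584.59 + (39.81) = 216.90 mGal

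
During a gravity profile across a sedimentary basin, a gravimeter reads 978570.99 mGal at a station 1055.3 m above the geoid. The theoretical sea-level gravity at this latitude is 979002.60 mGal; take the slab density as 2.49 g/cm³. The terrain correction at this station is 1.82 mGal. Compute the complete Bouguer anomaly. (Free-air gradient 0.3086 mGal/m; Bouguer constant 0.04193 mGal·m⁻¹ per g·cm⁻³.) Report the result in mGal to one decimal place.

Free-air correction = 0.3086 × 1055.3 = 325.67 mGal
Free-air anomaly = 978570.99 − 979002.60 + (325.67) = -105.94 mGal
Bouguer slab correction = 0.04193 × 2.49 × 1055.3 = 110.18 mGal
Simple Bouguer anomaly = -105.94 − (110.18) = -216.12 mGal
Complete Bouguer anomaly = -216.12 + 1.82 = -214.30 mGal

-214.3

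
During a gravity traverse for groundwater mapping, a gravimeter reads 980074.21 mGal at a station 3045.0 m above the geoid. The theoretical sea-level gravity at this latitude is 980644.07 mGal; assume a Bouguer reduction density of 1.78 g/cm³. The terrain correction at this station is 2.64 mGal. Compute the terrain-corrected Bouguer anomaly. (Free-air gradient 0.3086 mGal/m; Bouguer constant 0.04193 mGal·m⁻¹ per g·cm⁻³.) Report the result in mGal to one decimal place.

145.2

Free-air correction = 0.3086 × 3045.0 = 939.69 mGal
Free-air anomaly = 980074.21 − 980644.07 + (939.69) = 369.83 mGal
Bouguer slab correction = 0.04193 × 1.78 × 3045.0 = 227.26 mGal
Simple Bouguer anomaly = 369.83 − (227.26) = 142.57 mGal
Complete Bouguer anomaly = 142.57 + 2.64 = 145.21 mGal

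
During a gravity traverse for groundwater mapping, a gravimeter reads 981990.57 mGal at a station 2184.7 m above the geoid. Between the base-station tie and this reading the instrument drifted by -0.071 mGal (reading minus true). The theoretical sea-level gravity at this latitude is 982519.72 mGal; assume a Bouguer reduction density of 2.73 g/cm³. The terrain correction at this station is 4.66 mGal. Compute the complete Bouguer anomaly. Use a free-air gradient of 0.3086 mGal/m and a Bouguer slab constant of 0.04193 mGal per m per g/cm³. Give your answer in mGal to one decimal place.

-100.3

Drift-corrected reading = 981990.57 − (-0.071) = 981990.641 mGal
Free-air correction = 0.3086 × 2184.7 = 674.20 mGal
Free-air anomaly = 981990.641 − 982519.72 + (674.20) = 145.121 mGal
Bouguer slab correction = 0.04193 × 2.73 × 2184.7 = 250.08 mGal
Simple Bouguer anomaly = 145.121 − (250.08) = -104.959 mGal
Complete Bouguer anomaly = -104.959 + 4.66 = -100.299 mGal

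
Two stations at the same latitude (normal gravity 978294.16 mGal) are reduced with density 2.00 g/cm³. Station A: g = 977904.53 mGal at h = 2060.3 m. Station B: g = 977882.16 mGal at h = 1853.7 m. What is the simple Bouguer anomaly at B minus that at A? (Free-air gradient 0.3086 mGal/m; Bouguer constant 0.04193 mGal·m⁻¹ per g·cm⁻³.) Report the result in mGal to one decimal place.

-68.8

Δg_SB(A) = 977904.53 − 978294.16 + 0.3086×2060.3 − 0.04193×2.00×2060.3 = 73.40 mGal
Δg_SB(B) = 977882.16 − 978294.16 + 0.3086×1853.7 − 0.04193×2.00×1853.7 = 4.60 mGal
Difference = 4.60 − (73.40) = -68.80 mGal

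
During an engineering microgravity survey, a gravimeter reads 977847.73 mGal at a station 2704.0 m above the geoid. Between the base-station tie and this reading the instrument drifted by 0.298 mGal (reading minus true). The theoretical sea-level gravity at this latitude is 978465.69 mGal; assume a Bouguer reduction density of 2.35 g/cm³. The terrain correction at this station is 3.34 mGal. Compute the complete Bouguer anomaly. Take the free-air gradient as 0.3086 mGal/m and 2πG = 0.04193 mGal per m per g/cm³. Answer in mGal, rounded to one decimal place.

-46.9

Drift-corrected reading = 977847.73 − (0.298) = 977847.432 mGal
Free-air correction = 0.3086 × 2704.0 = 834.45 mGal
Free-air anomaly = 977847.432 − 978465.69 + (834.45) = 216.192 mGal
Bouguer slab correction = 0.04193 × 2.35 × 2704.0 = 266.44 mGal
Simple Bouguer anomaly = 216.192 − (266.44) = -50.248 mGal
Complete Bouguer anomaly = -50.248 + 3.34 = -46.908 mGal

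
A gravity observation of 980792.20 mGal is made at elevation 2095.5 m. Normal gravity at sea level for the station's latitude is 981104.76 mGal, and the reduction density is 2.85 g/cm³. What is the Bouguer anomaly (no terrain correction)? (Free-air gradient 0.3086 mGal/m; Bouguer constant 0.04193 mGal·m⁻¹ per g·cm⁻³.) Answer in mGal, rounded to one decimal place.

Free-air correction = 0.3086 × 2095.5 = 646.67 mGal
Free-air anomaly = 980792.20 − 981104.76 + (646.67) = 334.11 mGal
Bouguer slab correction = 0.04193 × 2.85 × 2095.5 = 250.41 mGal
Simple Bouguer anomaly = 334.11 − (250.41) = 83.70 mGal

83.7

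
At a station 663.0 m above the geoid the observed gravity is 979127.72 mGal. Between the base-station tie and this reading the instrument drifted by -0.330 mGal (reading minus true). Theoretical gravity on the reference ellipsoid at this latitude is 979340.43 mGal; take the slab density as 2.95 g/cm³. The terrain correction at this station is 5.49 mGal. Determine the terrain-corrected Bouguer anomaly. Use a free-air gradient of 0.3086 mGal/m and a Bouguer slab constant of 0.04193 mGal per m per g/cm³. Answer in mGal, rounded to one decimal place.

Drift-corrected reading = 979127.72 − (-0.330) = 979128.050 mGal
Free-air correction = 0.3086 × 663.0 = 204.60 mGal
Free-air anomaly = 979128.050 − 979340.43 + (204.60) = -7.780 mGal
Bouguer slab correction = 0.04193 × 2.95 × 663.0 = 82.01 mGal
Simple Bouguer anomaly = -7.780 − (82.01) = -89.790 mGal
Complete Bouguer anomaly = -89.790 + 5.49 = -84.300 mGal

-84.3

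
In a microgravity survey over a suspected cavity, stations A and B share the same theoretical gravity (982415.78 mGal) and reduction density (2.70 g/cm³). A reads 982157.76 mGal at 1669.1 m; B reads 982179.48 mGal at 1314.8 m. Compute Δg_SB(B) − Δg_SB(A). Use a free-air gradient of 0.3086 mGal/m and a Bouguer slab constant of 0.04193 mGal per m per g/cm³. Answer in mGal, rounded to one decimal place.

Δg_SB(A) = 982157.76 − 982415.78 + 0.3086×1669.1 − 0.04193×2.70×1669.1 = 68.10 mGal
Δg_SB(B) = 982179.48 − 982415.78 + 0.3086×1314.8 − 0.04193×2.70×1314.8 = 20.60 mGal
Difference = 20.60 − (68.10) = -47.50 mGal

-47.5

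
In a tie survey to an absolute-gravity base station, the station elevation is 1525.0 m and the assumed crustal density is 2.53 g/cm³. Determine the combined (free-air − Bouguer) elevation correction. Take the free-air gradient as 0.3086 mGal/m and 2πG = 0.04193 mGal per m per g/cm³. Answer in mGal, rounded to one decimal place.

Combined gradient = 0.3086 − 0.04193 × 2.53 = 0.2025171 mGal/m
Combined elevation correction = 0.2025171 × 1525.0 = 308.8 mGal

308.8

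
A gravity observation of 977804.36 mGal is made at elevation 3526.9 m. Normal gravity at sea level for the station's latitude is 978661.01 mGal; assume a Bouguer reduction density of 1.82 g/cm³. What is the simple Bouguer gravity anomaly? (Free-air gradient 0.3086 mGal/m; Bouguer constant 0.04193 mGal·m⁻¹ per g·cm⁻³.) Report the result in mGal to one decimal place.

-37.4

Free-air correction = 0.3086 × 3526.9 = 1088.40 mGal
Free-air anomaly = 977804.36 − 978661.01 + (1088.40) = 231.75 mGal
Bouguer slab correction = 0.04193 × 1.82 × 3526.9 = 269.15 mGal
Simple Bouguer anomaly = 231.75 − (269.15) = -37.40 mGal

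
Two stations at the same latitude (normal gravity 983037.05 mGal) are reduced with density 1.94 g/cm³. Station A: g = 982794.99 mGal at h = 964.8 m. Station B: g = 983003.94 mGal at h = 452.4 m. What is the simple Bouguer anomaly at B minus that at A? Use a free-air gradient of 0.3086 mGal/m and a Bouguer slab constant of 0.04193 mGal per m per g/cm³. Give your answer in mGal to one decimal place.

92.5

Δg_SB(A) = 982794.99 − 983037.05 + 0.3086×964.8 − 0.04193×1.94×964.8 = -22.80 mGal
Δg_SB(B) = 983003.94 − 983037.05 + 0.3086×452.4 − 0.04193×1.94×452.4 = 69.70 mGal
Difference = 69.70 − (-22.80) = 92.50 mGal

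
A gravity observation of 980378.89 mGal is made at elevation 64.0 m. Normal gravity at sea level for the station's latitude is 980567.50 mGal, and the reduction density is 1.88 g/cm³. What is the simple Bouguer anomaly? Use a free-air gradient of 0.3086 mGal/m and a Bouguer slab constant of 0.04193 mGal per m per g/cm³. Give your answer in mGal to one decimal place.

Free-air correction = 0.3086 × 64.0 = 19.75 mGal
Free-air anomaly = 980378.89 − 980567.50 + (19.75) = -168.86 mGal
Bouguer slab correction = 0.04193 × 1.88 × 64.0 = 5.05 mGal
Simple Bouguer anomaly = -168.86 − (5.05) = -173.91 mGal

-173.9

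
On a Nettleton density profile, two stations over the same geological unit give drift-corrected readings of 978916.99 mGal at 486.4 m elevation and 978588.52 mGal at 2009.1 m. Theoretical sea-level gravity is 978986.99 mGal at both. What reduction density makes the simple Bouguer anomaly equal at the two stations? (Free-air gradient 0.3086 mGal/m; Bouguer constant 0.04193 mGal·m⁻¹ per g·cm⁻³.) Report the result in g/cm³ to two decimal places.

Δg_obs = 978588.52 − 978916.99 = -328.47 mGal over Δh = 2009.1 − 486.4 = 1522.7 m
Equal Bouguer anomalies ⇒ Δg_obs + (0.3086 − 0.04193ρ)·Δh = 0
0.3086 − 0.04193ρ = −Δg_obs/Δh = 0.21572
ρ = (0.3086 − 0.21572) / 0.04193 = 2.22 g/cm³

2.22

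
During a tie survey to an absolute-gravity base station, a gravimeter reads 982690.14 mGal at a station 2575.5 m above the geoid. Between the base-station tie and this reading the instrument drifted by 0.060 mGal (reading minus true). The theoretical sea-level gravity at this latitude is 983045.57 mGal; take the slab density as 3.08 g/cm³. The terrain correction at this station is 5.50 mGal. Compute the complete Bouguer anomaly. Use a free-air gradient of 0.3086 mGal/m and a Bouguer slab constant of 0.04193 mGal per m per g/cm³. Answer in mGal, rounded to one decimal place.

Drift-corrected reading = 982690.14 − (0.060) = 982690.080 mGal
Free-air correction = 0.3086 × 2575.5 = 794.80 mGal
Free-air anomaly = 982690.080 − 983045.57 + (794.80) = 439.310 mGal
Bouguer slab correction = 0.04193 × 3.08 × 2575.5 = 332.61 mGal
Simple Bouguer anomaly = 439.310 − (332.61) = 106.700 mGal
Complete Bouguer anomaly = 106.700 + 5.50 = 112.200 mGal

112.2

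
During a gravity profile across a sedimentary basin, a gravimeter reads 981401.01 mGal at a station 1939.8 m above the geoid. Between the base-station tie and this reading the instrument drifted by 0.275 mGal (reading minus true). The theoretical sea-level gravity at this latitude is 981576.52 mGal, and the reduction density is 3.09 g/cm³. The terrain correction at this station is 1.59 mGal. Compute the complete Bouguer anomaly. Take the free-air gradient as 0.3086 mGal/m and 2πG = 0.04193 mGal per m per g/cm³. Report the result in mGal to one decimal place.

173.1

Drift-corrected reading = 981401.01 − (0.275) = 981400.735 mGal
Free-air correction = 0.3086 × 1939.8 = 598.62 mGal
Free-air anomaly = 981400.735 − 981576.52 + (598.62) = 422.835 mGal
Bouguer slab correction = 0.04193 × 3.09 × 1939.8 = 251.33 mGal
Simple Bouguer anomaly = 422.835 − (251.33) = 171.505 mGal
Complete Bouguer anomaly = 171.505 + 1.59 = 173.095 mGal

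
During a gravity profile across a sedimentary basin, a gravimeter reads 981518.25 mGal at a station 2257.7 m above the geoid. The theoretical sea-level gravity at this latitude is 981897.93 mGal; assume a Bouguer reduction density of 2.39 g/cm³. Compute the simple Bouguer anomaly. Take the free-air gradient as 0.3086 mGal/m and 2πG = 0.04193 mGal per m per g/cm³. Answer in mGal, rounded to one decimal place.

90.8

Free-air correction = 0.3086 × 2257.7 = 696.73 mGal
Free-air anomaly = 981518.25 − 981897.93 + (696.73) = 317.05 mGal
Bouguer slab correction = 0.04193 × 2.39 × 2257.7 = 226.25 mGal
Simple Bouguer anomaly = 317.05 − (226.25) = 90.80 mGal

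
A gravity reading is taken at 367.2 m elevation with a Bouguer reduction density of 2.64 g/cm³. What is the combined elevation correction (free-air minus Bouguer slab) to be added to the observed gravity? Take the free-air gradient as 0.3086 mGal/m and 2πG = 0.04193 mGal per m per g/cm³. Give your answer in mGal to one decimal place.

72.7

Combined gradient = 0.3086 − 0.04193 × 2.64 = 0.1979048 mGal/m
Combined elevation correction = 0.1979048 × 367.2 = 72.7 mGal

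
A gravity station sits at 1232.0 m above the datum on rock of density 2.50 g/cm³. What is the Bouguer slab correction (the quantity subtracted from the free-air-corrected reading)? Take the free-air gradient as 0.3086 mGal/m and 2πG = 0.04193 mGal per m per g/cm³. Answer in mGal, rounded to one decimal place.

Bouguer slab correction = 0.04193 × 2.50 × 1232.0 = 129.1 mGal

129.1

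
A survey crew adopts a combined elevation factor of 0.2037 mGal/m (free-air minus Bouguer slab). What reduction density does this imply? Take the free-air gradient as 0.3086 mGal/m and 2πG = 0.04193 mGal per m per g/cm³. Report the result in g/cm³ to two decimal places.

2.50

0.2037 = 0.3086 − 0.04193 × ρ
ρ = (0.3086 − 0.2037) / 0.04193 = 2.50 g/cm³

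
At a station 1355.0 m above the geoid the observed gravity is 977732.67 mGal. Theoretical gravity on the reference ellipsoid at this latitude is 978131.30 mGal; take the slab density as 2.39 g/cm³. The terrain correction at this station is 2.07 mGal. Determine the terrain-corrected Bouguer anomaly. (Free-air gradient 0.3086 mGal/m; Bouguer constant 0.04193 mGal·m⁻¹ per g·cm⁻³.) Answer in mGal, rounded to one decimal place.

-114.2

Free-air correction = 0.3086 × 1355.0 = 418.15 mGal
Free-air anomaly = 977732.67 − 978131.30 + (418.15) = 19.52 mGal
Bouguer slab correction = 0.04193 × 2.39 × 1355.0 = 135.79 mGal
Simple Bouguer anomaly = 19.52 − (135.79) = -116.27 mGal
Complete Bouguer anomaly = -116.27 + 2.07 = -114.20 mGal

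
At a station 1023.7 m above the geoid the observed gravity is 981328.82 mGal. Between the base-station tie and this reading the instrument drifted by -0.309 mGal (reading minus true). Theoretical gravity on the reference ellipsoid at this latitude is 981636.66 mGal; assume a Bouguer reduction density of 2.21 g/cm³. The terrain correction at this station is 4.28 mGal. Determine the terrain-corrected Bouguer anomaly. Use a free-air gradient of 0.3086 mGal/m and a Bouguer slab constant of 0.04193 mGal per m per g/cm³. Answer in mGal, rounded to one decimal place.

Drift-corrected reading = 981328.82 − (-0.309) = 981329.129 mGal
Free-air correction = 0.3086 × 1023.7 = 315.91 mGal
Free-air anomaly = 981329.129 − 981636.66 + (315.91) = 8.379 mGal
Bouguer slab correction = 0.04193 × 2.21 × 1023.7 = 94.86 mGal
Simple Bouguer anomaly = 8.379 − (94.86) = -86.481 mGal
Complete Bouguer anomaly = -86.481 + 4.28 = -82.201 mGal

-82.2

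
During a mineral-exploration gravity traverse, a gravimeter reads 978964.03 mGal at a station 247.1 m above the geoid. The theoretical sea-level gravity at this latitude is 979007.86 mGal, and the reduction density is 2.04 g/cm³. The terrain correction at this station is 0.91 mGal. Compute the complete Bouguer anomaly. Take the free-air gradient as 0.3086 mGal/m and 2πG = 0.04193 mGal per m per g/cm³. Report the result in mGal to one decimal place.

Free-air correction = 0.3086 × 247.1 = 76.26 mGal
Free-air anomaly = 978964.03 − 979007.86 + (76.26) = 32.43 mGal
Bouguer slab correction = 0.04193 × 2.04 × 247.1 = 21.14 mGal
Simple Bouguer anomaly = 32.43 − (21.14) = 11.29 mGal
Complete Bouguer anomaly = 11.29 + 0.91 = 12.20 mGal

12.2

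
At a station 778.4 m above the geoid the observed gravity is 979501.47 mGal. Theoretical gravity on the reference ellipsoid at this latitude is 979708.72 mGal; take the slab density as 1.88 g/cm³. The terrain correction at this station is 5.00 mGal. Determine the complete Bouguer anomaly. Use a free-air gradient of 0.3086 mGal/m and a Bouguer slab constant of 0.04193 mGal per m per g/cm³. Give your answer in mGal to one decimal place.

Free-air correction = 0.3086 × 778.4 = 240.21 mGal
Free-air anomaly = 979501.47 − 979708.72 + (240.21) = 32.96 mGal
Bouguer slab correction = 0.04193 × 1.88 × 778.4 = 61.36 mGal
Simple Bouguer anomaly = 32.96 − (61.36) = -28.40 mGal
Complete Bouguer anomaly = -28.40 + 5.00 = -23.40 mGal

-23.4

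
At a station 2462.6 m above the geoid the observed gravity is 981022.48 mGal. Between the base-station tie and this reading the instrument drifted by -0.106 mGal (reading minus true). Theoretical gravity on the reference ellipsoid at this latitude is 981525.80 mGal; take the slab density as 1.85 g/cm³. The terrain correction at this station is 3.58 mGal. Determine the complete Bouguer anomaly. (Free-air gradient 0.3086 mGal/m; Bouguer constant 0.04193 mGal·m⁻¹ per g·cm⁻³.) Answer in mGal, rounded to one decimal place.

Drift-corrected reading = 981022.48 − (-0.106) = 981022.586 mGal
Free-air correction = 0.3086 × 2462.6 = 759.96 mGal
Free-air anomaly = 981022.586 − 981525.80 + (759.96) = 256.746 mGal
Bouguer slab correction = 0.04193 × 1.85 × 2462.6 = 191.03 mGal
Simple Bouguer anomaly = 256.746 − (191.03) = 65.716 mGal
Complete Bouguer anomaly = 65.716 + 3.58 = 69.296 mGal

69.3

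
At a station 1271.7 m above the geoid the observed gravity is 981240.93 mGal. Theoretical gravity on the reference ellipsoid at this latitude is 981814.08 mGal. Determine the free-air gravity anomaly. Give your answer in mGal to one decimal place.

-180.7

Free-air correction = 0.3086 × 1271.7 = 392.45 mGal
Free-air anomaly = 981240.93 − 981814.08 + (392.45) = -180.70 mGal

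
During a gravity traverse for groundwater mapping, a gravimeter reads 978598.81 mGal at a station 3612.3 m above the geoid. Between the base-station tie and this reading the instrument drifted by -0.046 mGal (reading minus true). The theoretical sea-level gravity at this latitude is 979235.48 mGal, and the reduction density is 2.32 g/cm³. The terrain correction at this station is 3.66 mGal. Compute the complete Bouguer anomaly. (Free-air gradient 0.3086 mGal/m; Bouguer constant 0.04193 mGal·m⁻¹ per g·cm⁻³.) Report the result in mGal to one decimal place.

130.4

Drift-corrected reading = 978598.81 − (-0.046) = 978598.856 mGal
Free-air correction = 0.3086 × 3612.3 = 1114.76 mGal
Free-air anomaly = 978598.856 − 979235.48 + (1114.76) = 478.136 mGal
Bouguer slab correction = 0.04193 × 2.32 × 3612.3 = 351.40 mGal
Simple Bouguer anomaly = 478.136 − (351.40) = 126.736 mGal
Complete Bouguer anomaly = 126.736 + 3.66 = 130.396 mGal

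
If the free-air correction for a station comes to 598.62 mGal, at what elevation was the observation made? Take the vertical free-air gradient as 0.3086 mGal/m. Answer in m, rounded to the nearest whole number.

1940

h = 598.62 / 0.3086 = 1939.79 m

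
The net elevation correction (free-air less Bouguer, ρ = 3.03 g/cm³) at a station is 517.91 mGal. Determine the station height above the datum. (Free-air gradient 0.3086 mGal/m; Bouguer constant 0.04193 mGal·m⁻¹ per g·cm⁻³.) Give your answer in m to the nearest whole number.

2853

Combined gradient = 0.3086 − 0.04193 × 3.03 = 0.1815521 mGal/m
h = 517.91 / 0.1815521 = 2852.68 m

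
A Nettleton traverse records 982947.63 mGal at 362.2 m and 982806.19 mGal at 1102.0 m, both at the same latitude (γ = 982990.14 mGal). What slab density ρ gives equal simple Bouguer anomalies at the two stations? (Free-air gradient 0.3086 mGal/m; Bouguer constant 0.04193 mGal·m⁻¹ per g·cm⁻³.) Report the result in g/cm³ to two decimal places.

2.80

Δg_obs = 982806.19 − 982947.63 = -141.44 mGal over Δh = 1102.0 − 362.2 = 739.8 m
Equal Bouguer anomalies ⇒ Δg_obs + (0.3086 − 0.04193ρ)·Δh = 0
0.3086 − 0.04193ρ = −Δg_obs/Δh = 0.19119
ρ = (0.3086 − 0.19119) / 0.04193 = 2.80 g/cm³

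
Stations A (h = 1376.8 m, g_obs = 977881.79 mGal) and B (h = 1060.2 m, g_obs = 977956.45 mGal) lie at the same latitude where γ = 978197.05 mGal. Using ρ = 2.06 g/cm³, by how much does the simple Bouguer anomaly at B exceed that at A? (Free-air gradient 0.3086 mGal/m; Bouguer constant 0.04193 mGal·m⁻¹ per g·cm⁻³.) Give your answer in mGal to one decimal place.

4.3

Δg_SB(A) = 977881.79 − 978197.05 + 0.3086×1376.8 − 0.04193×2.06×1376.8 = -9.30 mGal
Δg_SB(B) = 977956.45 − 978197.05 + 0.3086×1060.2 − 0.04193×2.06×1060.2 = -5.00 mGal
Difference = -5.00 − (-9.30) = 4.30 mGal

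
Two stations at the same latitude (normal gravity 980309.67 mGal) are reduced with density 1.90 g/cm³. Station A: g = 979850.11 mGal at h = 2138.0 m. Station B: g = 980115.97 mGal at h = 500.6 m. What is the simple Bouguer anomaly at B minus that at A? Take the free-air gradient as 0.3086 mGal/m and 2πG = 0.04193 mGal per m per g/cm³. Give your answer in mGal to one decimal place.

Δg_SB(A) = 979850.11 − 980309.67 + 0.3086×2138.0 − 0.04193×1.90×2138.0 = 29.90 mGal
Δg_SB(B) = 980115.97 − 980309.67 + 0.3086×500.6 − 0.04193×1.90×500.6 = -79.10 mGal
Difference = -79.10 − (29.90) = -109.00 mGal

-109.0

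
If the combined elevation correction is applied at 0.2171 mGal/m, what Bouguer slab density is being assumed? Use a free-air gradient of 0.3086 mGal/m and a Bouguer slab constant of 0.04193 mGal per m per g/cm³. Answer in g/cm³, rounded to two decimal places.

0.2171 = 0.3086 − 0.04193 × ρ
ρ = (0.3086 − 0.2171) / 0.04193 = 2.18 g/cm³

2.18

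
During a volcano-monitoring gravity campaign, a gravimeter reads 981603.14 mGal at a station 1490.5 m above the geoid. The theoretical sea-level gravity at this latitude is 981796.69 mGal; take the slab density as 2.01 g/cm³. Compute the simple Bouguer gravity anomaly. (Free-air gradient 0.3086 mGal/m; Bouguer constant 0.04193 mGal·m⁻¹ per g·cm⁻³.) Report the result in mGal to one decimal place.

140.8

Free-air correction = 0.3086 × 1490.5 = 459.97 mGal
Free-air anomaly = 981603.14 − 981796.69 + (459.97) = 266.42 mGal
Bouguer slab correction = 0.04193 × 2.01 × 1490.5 = 125.62 mGal
Simple Bouguer anomaly = 266.42 − (125.62) = 140.80 mGal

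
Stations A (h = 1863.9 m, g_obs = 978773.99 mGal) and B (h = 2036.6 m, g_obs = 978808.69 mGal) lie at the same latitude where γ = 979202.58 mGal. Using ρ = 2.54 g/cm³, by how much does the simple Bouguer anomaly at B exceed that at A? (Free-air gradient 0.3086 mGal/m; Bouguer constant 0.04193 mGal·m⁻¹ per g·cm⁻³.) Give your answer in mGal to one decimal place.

69.6

Δg_SB(A) = 978773.99 − 979202.58 + 0.3086×1863.9 − 0.04193×2.54×1863.9 = -51.90 mGal
Δg_SB(B) = 978808.69 − 979202.58 + 0.3086×2036.6 − 0.04193×2.54×2036.6 = 17.70 mGal
Difference = 17.70 − (-51.90) = 69.60 mGal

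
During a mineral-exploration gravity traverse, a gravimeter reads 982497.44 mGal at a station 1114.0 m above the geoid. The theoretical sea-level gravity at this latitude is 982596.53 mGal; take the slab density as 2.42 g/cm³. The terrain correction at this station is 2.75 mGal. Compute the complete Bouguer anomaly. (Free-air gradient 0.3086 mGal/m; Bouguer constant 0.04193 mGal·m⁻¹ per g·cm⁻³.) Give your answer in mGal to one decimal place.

Free-air correction = 0.3086 × 1114.0 = 343.78 mGal
Free-air anomaly = 982497.44 − 982596.53 + (343.78) = 244.69 mGal
Bouguer slab correction = 0.04193 × 2.42 × 1114.0 = 113.04 mGal
Simple Bouguer anomaly = 244.69 − (113.04) = 131.65 mGal
Complete Bouguer anomaly = 131.65 + 2.75 = 134.40 mGal

134.4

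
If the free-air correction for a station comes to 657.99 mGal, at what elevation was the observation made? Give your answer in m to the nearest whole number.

2132

h = 657.99 / 0.3086 = 2132.18 m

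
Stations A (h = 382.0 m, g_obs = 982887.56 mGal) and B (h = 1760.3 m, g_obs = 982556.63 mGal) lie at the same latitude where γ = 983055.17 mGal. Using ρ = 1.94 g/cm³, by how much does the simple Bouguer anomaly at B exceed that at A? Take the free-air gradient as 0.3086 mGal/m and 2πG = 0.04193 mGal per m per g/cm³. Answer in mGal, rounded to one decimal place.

-17.7

Δg_SB(A) = 982887.56 − 983055.17 + 0.3086×382.0 − 0.04193×1.94×382.0 = -80.80 mGal
Δg_SB(B) = 982556.63 − 983055.17 + 0.3086×1760.3 − 0.04193×1.94×1760.3 = -98.50 mGal
Difference = -98.50 − (-80.80) = -17.70 mGal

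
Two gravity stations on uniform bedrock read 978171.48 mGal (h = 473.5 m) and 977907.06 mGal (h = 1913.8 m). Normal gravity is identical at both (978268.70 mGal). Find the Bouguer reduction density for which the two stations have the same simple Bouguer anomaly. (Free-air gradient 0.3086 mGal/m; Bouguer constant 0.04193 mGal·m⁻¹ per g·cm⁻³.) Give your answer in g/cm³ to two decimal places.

Δg_obs = 977907.06 − 978171.48 = -264.42 mGal over Δh = 1913.8 − 473.5 = 1440.3 m
Equal Bouguer anomalies ⇒ Δg_obs + (0.3086 − 0.04193ρ)·Δh = 0
0.3086 − 0.04193ρ = −Δg_obs/Δh = 0.18359
ρ = (0.3086 − 0.18359) / 0.04193 = 2.98 g/cm³

2.98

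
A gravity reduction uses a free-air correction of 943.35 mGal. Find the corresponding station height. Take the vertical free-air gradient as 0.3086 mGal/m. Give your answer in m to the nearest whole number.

3057

h = 943.35 / 0.3086 = 3056.87 m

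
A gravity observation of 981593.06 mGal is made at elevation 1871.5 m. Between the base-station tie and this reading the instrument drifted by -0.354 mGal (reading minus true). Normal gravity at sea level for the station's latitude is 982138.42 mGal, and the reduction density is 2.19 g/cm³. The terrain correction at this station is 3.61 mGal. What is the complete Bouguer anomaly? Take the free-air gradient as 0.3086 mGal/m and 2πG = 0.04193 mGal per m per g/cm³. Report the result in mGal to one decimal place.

-135.7

Drift-corrected reading = 981593.06 − (-0.354) = 981593.414 mGal
Free-air correction = 0.3086 × 1871.5 = 577.54 mGal
Free-air anomaly = 981593.414 − 982138.42 + (577.54) = 32.534 mGal
Bouguer slab correction = 0.04193 × 2.19 × 1871.5 = 171.85 mGal
Simple Bouguer anomaly = 32.534 − (171.85) = -139.316 mGal
Complete Bouguer anomaly = -139.316 + 3.61 = -135.706 mGal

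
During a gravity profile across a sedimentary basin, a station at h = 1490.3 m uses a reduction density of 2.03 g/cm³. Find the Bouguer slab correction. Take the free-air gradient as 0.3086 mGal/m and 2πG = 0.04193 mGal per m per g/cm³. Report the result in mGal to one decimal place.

126.9

Bouguer slab correction = 0.04193 × 2.03 × 1490.3 = 126.9 mGal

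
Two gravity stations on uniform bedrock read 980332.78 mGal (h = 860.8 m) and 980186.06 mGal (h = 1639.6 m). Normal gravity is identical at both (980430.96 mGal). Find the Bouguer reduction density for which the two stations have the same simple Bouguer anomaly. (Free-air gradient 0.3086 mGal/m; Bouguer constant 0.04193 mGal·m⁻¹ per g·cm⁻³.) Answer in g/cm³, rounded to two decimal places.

2.87

Δg_obs = 980186.06 − 980332.78 = -146.72 mGal over Δh = 1639.6 − 860.8 = 778.8 m
Equal Bouguer anomalies ⇒ Δg_obs + (0.3086 − 0.04193ρ)·Δh = 0
0.3086 − 0.04193ρ = −Δg_obs/Δh = 0.18839
ρ = (0.3086 − 0.18839) / 0.04193 = 2.87 g/cm³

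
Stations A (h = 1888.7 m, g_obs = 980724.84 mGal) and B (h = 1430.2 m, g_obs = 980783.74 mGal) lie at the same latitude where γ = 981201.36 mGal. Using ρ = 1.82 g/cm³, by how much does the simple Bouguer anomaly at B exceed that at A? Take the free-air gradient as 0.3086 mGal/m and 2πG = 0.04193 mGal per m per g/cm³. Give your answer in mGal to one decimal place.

-47.6

Δg_SB(A) = 980724.84 − 981201.36 + 0.3086×1888.7 − 0.04193×1.82×1888.7 = -37.80 mGal
Δg_SB(B) = 980783.74 − 981201.36 + 0.3086×1430.2 − 0.04193×1.82×1430.2 = -85.40 mGal
Difference = -85.40 − (-37.80) = -47.60 mGal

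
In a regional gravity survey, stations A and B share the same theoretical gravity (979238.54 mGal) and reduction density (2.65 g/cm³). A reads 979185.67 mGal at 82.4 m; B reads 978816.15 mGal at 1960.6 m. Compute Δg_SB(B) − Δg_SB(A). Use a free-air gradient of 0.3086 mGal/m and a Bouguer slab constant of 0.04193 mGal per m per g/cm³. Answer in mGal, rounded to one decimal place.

Δg_SB(A) = 979185.67 − 979238.54 + 0.3086×82.4 − 0.04193×2.65×82.4 = -36.60 mGal
Δg_SB(B) = 978816.15 − 979238.54 + 0.3086×1960.6 − 0.04193×2.65×1960.6 = -35.20 mGal
Difference = -35.20 − (-36.60) = 1.40 mGal

1.4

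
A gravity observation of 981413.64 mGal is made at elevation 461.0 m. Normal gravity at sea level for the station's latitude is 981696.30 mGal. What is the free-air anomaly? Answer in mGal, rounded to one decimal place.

Free-air correction = 0.3086 × 461.0 = 142.26 mGal
Free-air anomaly = 981413.64 − 981696.30 + (142.26) = -140.40 mGal

-140.4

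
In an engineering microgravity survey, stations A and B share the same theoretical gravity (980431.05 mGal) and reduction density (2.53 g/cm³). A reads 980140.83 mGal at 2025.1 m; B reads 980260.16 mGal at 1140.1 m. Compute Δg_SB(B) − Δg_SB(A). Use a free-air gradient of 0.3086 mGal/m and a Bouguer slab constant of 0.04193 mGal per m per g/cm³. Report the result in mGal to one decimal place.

-59.9

Δg_SB(A) = 980140.83 − 980431.05 + 0.3086×2025.1 − 0.04193×2.53×2025.1 = 119.90 mGal
Δg_SB(B) = 980260.16 − 980431.05 + 0.3086×1140.1 − 0.04193×2.53×1140.1 = 60.00 mGal
Difference = 60.00 − (119.90) = -59.90 mGal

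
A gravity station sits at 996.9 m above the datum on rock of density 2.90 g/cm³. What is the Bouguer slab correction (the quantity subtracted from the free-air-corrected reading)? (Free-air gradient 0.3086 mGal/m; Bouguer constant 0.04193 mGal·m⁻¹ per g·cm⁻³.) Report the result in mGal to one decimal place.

121.2

Bouguer slab correction = 0.04193 × 2.90 × 996.9 = 121.2 mGal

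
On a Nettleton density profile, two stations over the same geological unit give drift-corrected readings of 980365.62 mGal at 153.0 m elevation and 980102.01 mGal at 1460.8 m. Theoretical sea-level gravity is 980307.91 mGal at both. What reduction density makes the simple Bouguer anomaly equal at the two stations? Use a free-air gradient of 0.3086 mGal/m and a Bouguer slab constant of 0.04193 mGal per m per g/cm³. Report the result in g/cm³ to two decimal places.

Δg_obs = 980102.01 − 980365.62 = -263.61 mGal over Δh = 1460.8 − 153.0 = 1307.8 m
Equal Bouguer anomalies ⇒ Δg_obs + (0.3086 − 0.04193ρ)·Δh = 0
0.3086 − 0.04193ρ = −Δg_obs/Δh = 0.20157
ρ = (0.3086 − 0.20157) / 0.04193 = 2.55 g/cm³

2.55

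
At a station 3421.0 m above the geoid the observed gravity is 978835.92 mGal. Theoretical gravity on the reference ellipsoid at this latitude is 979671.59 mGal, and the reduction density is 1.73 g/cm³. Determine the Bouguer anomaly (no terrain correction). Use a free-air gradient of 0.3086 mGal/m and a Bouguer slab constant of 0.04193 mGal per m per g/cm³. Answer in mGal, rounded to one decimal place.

Free-air correction = 0.3086 × 3421.0 = 1055.72 mGal
Free-air anomaly = 978835.92 − 979671.59 + (1055.72) = 220.05 mGal
Bouguer slab correction = 0.04193 × 1.73 × 3421.0 = 248.16 mGal
Simple Bouguer anomaly = 220.05 − (248.16) = -28.11 mGal

-28.1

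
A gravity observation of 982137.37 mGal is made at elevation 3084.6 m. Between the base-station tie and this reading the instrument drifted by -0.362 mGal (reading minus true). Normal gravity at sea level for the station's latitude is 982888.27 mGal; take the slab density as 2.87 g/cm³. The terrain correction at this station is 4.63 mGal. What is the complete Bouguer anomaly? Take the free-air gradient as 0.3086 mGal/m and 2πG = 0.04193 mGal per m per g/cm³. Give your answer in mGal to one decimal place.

-165.2

Drift-corrected reading = 982137.37 − (-0.362) = 982137.732 mGal
Free-air correction = 0.3086 × 3084.6 = 951.91 mGal
Free-air anomaly = 982137.732 − 982888.27 + (951.91) = 201.372 mGal
Bouguer slab correction = 0.04193 × 2.87 × 3084.6 = 371.20 mGal
Simple Bouguer anomaly = 201.372 − (371.20) = -169.828 mGal
Complete Bouguer anomaly = -169.828 + 4.63 = -165.198 mGal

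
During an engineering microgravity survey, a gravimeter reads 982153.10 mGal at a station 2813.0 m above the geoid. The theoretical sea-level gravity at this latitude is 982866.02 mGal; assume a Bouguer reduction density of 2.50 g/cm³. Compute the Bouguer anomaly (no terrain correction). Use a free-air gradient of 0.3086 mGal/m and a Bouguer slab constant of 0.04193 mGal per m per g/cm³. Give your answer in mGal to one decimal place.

-139.7

Free-air correction = 0.3086 × 2813.0 = 868.09 mGal
Free-air anomaly = 982153.10 − 982866.02 + (868.09) = 155.17 mGal
Bouguer slab correction = 0.04193 × 2.50 × 2813.0 = 294.87 mGal
Simple Bouguer anomaly = 155.17 − (294.87) = -139.70 mGal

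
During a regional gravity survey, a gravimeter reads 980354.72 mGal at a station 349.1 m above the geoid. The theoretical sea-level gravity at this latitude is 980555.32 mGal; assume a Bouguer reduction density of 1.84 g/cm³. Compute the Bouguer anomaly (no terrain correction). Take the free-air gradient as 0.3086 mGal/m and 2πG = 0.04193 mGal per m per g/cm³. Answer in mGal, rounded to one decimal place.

Free-air correction = 0.3086 × 349.1 = 107.73 mGal
Free-air anomaly = 980354.72 − 980555.32 + (107.73) = -92.87 mGal
Bouguer slab correction = 0.04193 × 1.84 × 349.1 = 26.93 mGal
Simple Bouguer anomaly = -92.87 − (26.93) = -119.80 mGal

-119.8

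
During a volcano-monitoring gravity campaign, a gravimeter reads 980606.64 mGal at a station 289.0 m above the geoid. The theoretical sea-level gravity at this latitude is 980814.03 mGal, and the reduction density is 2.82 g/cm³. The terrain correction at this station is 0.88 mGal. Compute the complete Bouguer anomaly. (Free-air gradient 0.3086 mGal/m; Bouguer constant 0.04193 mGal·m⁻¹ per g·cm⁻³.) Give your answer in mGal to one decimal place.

-151.5

Free-air correction = 0.3086 × 289.0 = 89.19 mGal
Free-air anomaly = 980606.64 − 980814.03 + (89.19) = -118.20 mGal
Bouguer slab correction = 0.04193 × 2.82 × 289.0 = 34.17 mGal
Simple Bouguer anomaly = -118.20 − (34.17) = -152.37 mGal
Complete Bouguer anomaly = -152.37 + 0.88 = -151.49 mGal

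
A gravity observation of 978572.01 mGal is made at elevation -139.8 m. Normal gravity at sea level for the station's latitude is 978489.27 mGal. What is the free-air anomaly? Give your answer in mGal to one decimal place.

Free-air correction = 0.3086 × -139.8 = -43.14 mGal
Free-air anomaly = 978572.01 − 978489.27 + (-43.14) = 39.60 mGal

39.6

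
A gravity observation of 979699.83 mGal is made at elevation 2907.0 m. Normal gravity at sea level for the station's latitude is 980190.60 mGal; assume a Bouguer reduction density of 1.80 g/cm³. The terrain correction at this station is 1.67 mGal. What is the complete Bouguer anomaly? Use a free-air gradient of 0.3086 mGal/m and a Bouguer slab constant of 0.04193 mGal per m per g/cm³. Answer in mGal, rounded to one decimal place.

Free-air correction = 0.3086 × 2907.0 = 897.10 mGal
Free-air anomaly = 979699.83 − 980190.60 + (897.10) = 406.33 mGal
Bouguer slab correction = 0.04193 × 1.80 × 2907.0 = 219.40 mGal
Simple Bouguer anomaly = 406.33 − (219.40) = 186.93 mGal
Complete Bouguer anomaly = 186.93 + 1.67 = 188.60 mGal

188.6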